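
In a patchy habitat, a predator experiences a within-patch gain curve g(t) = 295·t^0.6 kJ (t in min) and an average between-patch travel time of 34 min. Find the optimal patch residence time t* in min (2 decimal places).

51.00 min

Maximise g(t)/(T+t): set derivative to zero → g'(t)(T+t) = g(t).
g'(t) = 0.6·295·t^-0.4. Setting 0.6·295·t^-0.4 = 295·t^0.6/(34+t) gives 0.6(34+t) = t, so 0.40·t = 0.6×34.
t* = 0.6×34/0.40 = 51 min.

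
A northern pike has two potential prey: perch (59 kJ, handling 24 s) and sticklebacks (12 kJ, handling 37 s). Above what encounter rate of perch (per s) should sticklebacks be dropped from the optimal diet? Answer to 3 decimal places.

The zero-one rule: include sticklebacks iff E₂/h₂ > λE₁/(1+λh₁). Equality gives the switch point.
λE₁h₂ = E₂ + λE₂h₁ ⇒ λ = E₂/(E₁h₂ − E₂h₁) = 12/(2183 − 288) = 0.006332 per s.

0.006 per s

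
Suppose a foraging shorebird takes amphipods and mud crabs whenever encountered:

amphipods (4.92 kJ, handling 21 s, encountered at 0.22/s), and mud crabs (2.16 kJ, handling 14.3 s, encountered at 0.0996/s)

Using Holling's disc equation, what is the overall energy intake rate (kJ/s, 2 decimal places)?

R = Σλ_iE_i / (1 + Σλ_ih_i)
Numerator: 0.22×4.92 + 0.0996×2.16 = 1.298
Denominator: 1 + 0.22×21 + 0.0996×14.3 = 7.044
R = 1.298/7.044 = 0.1842 kJ/s

0.18 kJ/s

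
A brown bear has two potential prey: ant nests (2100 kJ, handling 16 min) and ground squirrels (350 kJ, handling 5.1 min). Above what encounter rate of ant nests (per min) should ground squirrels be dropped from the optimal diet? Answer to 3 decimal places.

The zero-one rule: include ground squirrels iff E₂/h₂ > λE₁/(1+λh₁). Equality gives the switch point.
λE₁h₂ = E₂ + λE₂h₁ ⇒ λ = E₂/(E₁h₂ − E₂h₁) = 350/(1.071e+04 − 5600) = 0.06849 per min.

0.068 per min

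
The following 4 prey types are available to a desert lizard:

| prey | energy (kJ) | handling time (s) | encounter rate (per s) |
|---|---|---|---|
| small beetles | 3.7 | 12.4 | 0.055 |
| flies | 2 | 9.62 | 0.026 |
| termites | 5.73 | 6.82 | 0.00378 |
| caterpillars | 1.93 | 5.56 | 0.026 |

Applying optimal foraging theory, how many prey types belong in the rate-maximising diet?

Rank by E/h (kJ/s): termites 0.84, caterpillars 0.347, small beetles 0.298, flies 0.208. Include each in turn until the next type's E/h falls below the running intake rate.
Rate on top 1: 0.02112. caterpillars: 0.347 > 0.02112 → include.
Rate on top 2: 0.06138. small beetles: 0.298 > 0.06138 → include.
Rate on top 3: 0.1486. flies: 0.208 > 0.1486 → include.
Optimal diet: termites, caterpillars, small beetles, flies — 4 of 4 types.

4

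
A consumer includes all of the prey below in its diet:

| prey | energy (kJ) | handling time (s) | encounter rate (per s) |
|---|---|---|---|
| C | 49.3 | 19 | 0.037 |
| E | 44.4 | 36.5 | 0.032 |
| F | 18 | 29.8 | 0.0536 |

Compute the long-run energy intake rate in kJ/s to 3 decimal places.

R = Σλ_iE_i / (1 + Σλ_ih_i)
Numerator: 0.037×49.3 + 0.032×44.4 + 0.0536×18 = 4.21
Denominator: 1 + 0.037×19 + 0.032×36.5 + 0.0536×29.8 = 4.468
R = 4.21/4.468 = 0.9421 kJ/s

0.942 kJ/s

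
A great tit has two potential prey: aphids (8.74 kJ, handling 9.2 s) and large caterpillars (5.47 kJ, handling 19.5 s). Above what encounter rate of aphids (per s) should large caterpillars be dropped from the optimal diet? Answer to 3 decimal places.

Drop large caterpillars once their profitability E₂/h₂ falls below the rate achievable on aphids alone: E₂/h₂ = λE₁/(1 + λh₁).
Solve for λ: λE₁h₂ = E₂(1 + λh₁) → λ(E₁h₂ − E₂h₁) = E₂ → λ = E₂/(E₁h₂ − E₂h₁).
λ = 5.47/(8.74×19.5 − 5.47×9.2) = 5.47/120.1 = 0.04554 per s.

0.046 per s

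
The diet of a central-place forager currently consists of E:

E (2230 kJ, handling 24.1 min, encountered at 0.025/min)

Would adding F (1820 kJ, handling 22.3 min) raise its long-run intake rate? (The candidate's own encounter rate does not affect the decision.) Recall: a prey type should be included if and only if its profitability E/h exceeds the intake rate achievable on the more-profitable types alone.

On E alone, R = ΣλE/(1+Σλh) = 55.75/1.603 = 34.79 kJ/min.
F: E/h = 1820/22.3 = 81.61 kJ/min.
Since 81.61 > R, including F increases the long-run rate.

Yes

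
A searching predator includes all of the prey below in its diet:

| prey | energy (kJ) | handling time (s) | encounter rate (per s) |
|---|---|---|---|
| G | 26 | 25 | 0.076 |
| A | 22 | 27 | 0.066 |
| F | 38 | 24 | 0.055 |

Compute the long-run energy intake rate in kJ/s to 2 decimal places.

0.92 kJ/s

Energy encountered per unit search time: 0.076×26 + 0.066×22 + 0.055×38 = 5.518 kJ/s.
Handling time per unit search time: 0.076×25 + 0.066×27 + 0.055×24 = 5.002.
Rate = 5.518/(1 + 5.002) = 0.9194 kJ/s.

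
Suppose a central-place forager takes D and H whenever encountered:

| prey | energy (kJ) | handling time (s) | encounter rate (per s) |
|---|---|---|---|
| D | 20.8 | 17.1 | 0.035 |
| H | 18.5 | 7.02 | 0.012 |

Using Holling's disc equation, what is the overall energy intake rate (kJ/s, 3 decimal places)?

0.565 kJ/s

R = Σλ_iE_i / (1 + Σλ_ih_i)
Numerator: 0.035×20.8 + 0.012×18.5 = 0.95
Denominator: 1 + 0.035×17.1 + 0.012×7.02 = 1.683
R = 0.95/1.683 = 0.5646 kJ/s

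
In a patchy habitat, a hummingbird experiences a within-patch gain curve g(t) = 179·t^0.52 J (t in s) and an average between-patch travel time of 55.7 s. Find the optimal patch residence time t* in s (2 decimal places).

Maximise g(t)/(T+t): set derivative to zero → g'(t)(T+t) = g(t).
g'(t) = 0.52·179·t^-0.48. Setting 0.52·179·t^-0.48 = 179·t^0.52/(55.7+t) gives 0.52(55.7+t) = t, so 0.48·t = 0.52×55.7.
t* = 0.52×55.7/0.48 = 60.34 s.

60.34 s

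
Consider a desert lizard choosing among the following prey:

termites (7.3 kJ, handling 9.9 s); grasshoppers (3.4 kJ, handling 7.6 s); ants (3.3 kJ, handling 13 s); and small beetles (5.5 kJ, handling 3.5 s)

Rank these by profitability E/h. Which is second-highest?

Profitability E/h (kJ/s): termites = 7.3/9.9 = 0.737, grasshoppers = 3.4/7.6 = 0.447, ants = 3.3/13 = 0.254, small beetles = 5.5/3.5 = 1.57.
Ranked: small beetles > termites > grasshoppers > ants.

termites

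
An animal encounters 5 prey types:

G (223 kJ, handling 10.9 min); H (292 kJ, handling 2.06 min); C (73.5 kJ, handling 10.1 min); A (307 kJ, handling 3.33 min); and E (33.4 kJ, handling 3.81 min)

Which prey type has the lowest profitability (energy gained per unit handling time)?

C

Profitability E/h (kJ/min): G = 223/10.9 = 20.5, H = 292/2.06 = 142, C = 73.5/10.1 = 7.28, A = 307/3.33 = 92.2, E = 33.4/3.81 = 8.77.
Ranked: H > A > G > E > C.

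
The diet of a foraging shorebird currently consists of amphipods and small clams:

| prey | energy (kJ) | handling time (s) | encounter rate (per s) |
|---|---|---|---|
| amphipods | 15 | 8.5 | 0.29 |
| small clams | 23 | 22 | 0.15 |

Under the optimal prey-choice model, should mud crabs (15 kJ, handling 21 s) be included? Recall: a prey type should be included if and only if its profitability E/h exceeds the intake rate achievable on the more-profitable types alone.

No

Current rate: (0.29×15 + 0.15×23)/(1 + 0.29×8.5 + 0.15×22) = 1.153 kJ/s.
Profitability of mud crabs: 15/21 = 0.7143 kJ/s.
Since 0.7143 < R, time spent handling mud crabs is better spent searching.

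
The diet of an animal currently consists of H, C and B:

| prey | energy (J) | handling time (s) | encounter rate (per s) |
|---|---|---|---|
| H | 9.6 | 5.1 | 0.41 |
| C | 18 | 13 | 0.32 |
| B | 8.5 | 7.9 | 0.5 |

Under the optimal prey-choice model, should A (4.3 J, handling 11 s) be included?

No

Intake rate on the current diet: R = (0.41×9.6 + 0.32×18 + 0.5×8.5) / (1 + 0.41×5.1 + 0.32×13 + 0.5×7.9) = 13.95/11.2 = 1.245 J/s.
Profitability of A: 4.3/11 = 0.3909 J/s.
0.3909 < 1.245, so adding A would lower the average — exclude it.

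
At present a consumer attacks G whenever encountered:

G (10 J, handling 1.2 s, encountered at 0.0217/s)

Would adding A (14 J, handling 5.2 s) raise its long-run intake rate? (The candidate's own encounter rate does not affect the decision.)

Yes

Intake rate on the current diet: R = (0.0217×10) / (1 + 0.0217×1.2) = 0.217/1.026 = 0.2115 J/s.
A: E/h = 14/5.2 = 2.692 J/s.
2.692 > 0.2115, so adding A raises the average — include it.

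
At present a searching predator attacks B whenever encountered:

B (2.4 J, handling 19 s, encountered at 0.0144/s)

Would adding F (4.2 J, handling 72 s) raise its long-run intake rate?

Yes

On B alone, R = ΣλE/(1+Σλh) = 0.03456/1.274 = 0.02714 J/s.
F: E/h = 4.2/72 = 0.05833 J/s.
Since 0.05833 > R, including F increases the long-run rate.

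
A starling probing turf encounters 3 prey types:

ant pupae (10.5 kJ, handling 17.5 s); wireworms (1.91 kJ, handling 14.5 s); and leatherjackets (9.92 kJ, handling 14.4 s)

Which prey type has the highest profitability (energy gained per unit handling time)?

Profitability E/h (kJ/s): ant pupae = 10.5/17.5 = 0.6, wireworms = 1.91/14.5 = 0.132, leatherjackets = 9.92/14.4 = 0.689.
Ranked: leatherjackets > ant pupae > wireworms.

leatherjackets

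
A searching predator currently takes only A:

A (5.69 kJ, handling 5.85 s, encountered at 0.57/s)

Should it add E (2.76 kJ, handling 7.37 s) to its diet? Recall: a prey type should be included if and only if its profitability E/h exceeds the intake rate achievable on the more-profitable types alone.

Intake rate on the current diet: R = (0.57×5.69) / (1 + 0.57×5.85) = 3.243/4.334 = 0.7483 kJ/s.
E: E/h = 2.76/7.37 = 0.3745 kJ/s.
0.3745 < 0.7483, so adding E would lower the average — exclude it.

No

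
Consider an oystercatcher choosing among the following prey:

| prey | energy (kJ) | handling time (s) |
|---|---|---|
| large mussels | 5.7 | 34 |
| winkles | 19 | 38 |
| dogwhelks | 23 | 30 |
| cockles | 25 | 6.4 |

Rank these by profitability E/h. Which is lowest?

Profitability E/h (kJ/s): large mussels = 5.7/34 = 0.168, winkles = 19/38 = 0.5, dogwhelks = 23/30 = 0.767, cockles = 25/6.4 = 3.91.
Ranked: cockles > dogwhelks > winkles > large mussels.

large mussels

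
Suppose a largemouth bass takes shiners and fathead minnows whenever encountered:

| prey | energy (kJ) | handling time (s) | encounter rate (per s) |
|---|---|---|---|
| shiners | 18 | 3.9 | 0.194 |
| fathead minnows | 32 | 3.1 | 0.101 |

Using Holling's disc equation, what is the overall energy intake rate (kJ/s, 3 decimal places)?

3.249 kJ/s

Energy encountered per unit search time: 0.194×18 + 0.101×32 = 6.724 kJ/s.
Handling time per unit search time: 0.194×3.9 + 0.101×3.1 = 1.07.
Rate = 6.724/(1 + 1.07) = 3.249 kJ/s.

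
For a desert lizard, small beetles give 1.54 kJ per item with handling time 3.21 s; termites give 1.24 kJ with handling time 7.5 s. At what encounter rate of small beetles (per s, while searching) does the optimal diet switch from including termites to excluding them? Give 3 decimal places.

At the threshold, the rate on small beetles alone equals the profitability of termites: λ·1.54/(1 + λ·3.21) = 1.24/7.5 = 0.1653.
Rearranging, λ(1.54 − 0.1653×3.21) = 0.1653, so λ = 0.1653/1.009 = 0.1638 per s.

0.164 per s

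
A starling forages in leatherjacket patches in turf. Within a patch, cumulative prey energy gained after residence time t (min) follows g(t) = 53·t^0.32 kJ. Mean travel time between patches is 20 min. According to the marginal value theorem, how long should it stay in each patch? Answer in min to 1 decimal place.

9.4 min

By the marginal value theorem, leave when the instantaneous gain rate g'(t) equals the habitat-wide average g(t)/(T + t).
g'(t) = 0.32·53·t^-0.68. Setting 0.32·53·t^-0.68 = 53·t^0.32/(20+t) gives 0.32(20+t) = t, so 0.68·t = 0.32×20.
t* = 0.32×20/0.68 = 9.412 min.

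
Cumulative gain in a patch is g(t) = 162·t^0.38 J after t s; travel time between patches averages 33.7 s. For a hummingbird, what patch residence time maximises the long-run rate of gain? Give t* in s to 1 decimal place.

20.7 s

Optimal t* satisfies g'(t*) = g(t*)/(T + t*).
g'(t) = 0.38·162·t^-0.62. Setting 0.38·162·t^-0.62 = 162·t^0.38/(33.7+t) gives 0.38(33.7+t) = t, so 0.62·t = 0.38×33.7.
t* = 0.38×33.7/0.62 = 20.65 s.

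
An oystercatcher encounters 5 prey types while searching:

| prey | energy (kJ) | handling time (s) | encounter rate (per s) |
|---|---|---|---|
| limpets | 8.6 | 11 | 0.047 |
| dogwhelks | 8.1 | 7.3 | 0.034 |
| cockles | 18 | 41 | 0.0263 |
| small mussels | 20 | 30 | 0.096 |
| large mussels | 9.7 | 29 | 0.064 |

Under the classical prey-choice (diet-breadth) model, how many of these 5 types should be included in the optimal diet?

3

E/h in descending order: dogwhelks 1.11, limpets 0.782, small mussels 0.667, cockles 0.439, large mussels 0.334 kJ/s. The optimal diet is the largest prefix of this list for which every included type satisfies E_i/h_i > R on the types above it.
Rate on top 1: 0.2206. limpets: 0.782 > 0.2206 → include.
Rate on top 2: 0.385. small mussels: 0.667 > 0.385 → include.
Rate on top 3: 0.5596. cockles: 0.439 < 0.5596 → exclude; stop.
Optimal diet: dogwhelks, limpets, small mussels — 3 of 5 types.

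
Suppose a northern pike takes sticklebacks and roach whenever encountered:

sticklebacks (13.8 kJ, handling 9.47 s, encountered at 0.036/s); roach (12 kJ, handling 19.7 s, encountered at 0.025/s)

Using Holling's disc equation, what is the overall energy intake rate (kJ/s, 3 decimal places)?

Energy encountered per unit search time: 0.036×13.8 + 0.025×12 = 0.7968 kJ/s.
Handling time per unit search time: 0.036×9.47 + 0.025×19.7 = 0.8334.
Rate = 0.7968/(1 + 0.8334) = 0.4346 kJ/s.

0.435 kJ/s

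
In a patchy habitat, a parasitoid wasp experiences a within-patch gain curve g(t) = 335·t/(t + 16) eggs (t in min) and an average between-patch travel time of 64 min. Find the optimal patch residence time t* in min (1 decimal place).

32.0 min

Maximise g(t)/(T+t): set derivative to zero → g'(t)(T+t) = g(t).
g'(t) = 335·16/(t + 16)². Setting 335·16/(t+16)² = 335t/[(t+16)(64+t)] gives 16(64+t) = t(t+16), so t² = 16×64 = 1024.
t* = √1024 = 32 min.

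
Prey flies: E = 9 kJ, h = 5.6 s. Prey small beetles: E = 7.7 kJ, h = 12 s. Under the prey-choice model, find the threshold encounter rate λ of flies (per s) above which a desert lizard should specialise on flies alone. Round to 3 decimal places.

The zero-one rule: include small beetles iff E₂/h₂ > λE₁/(1+λh₁). Equality gives the switch point.
λE₁h₂ = E₂ + λE₂h₁ ⇒ λ = E₂/(E₁h₂ − E₂h₁) = 7.7/(108 − 43.12) = 0.1187 per s.

0.119 per s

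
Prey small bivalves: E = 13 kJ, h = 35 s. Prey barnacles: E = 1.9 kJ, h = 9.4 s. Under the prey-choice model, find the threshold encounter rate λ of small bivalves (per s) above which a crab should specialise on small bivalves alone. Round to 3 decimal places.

0.034 per s

At the threshold, the rate on small bivalves alone equals the profitability of barnacles: λ·13/(1 + λ·35) = 1.9/9.4 = 0.2021.
Rearranging, λ(13 − 0.2021×35) = 0.2021, so λ = 0.2021/5.926 = 0.03411 per s.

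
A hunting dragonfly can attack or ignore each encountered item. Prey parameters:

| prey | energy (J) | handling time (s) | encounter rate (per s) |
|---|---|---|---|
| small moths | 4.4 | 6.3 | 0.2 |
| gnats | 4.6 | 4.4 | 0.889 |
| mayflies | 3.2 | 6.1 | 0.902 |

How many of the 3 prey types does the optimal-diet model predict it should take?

1

E/h in descending order: gnats 1.05, small moths 0.698, mayflies 0.525 J/s. The optimal diet is the largest prefix of this list for which every included type satisfies E_i/h_i > R on the types above it.
Rate on top 1: 0.8326. small moths: 0.698 < 0.8326 → exclude; stop.
Optimal diet: gnats — 1 of 3 types.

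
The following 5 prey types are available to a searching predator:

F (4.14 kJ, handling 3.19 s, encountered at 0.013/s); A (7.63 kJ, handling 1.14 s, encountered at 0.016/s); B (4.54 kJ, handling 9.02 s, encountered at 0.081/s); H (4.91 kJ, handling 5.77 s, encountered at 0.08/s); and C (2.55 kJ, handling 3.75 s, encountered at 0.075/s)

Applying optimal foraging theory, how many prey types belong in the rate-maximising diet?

5

Profitabilities (E/h, kJ/s): A 6.69, F 1.3, H 0.851, C 0.68, B 0.503. Add prey in this order while the next type's profitability exceeds the intake rate on those already taken.
Rate on top 1: 0.1199. F: 1.3 > 0.1199 → include.
Rate on top 2: 0.166. H: 0.851 > 0.166 → include.
Rate on top 3: 0.3738. C: 0.68 > 0.3738 → include.
Rate on top 4: 0.4216. B: 0.503 > 0.4216 → include.
Optimal diet: A, F, H, C, B — 5 of 5 types.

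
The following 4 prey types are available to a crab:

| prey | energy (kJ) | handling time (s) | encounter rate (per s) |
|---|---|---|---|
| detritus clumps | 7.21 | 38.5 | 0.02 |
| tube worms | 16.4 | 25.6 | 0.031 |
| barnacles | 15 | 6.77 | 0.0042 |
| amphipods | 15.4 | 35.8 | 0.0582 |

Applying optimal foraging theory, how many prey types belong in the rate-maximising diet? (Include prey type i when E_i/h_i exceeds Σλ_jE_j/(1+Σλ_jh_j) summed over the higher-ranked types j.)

Profitabilities (E/h, kJ/s): barnacles 2.22, tube worms 0.641, amphipods 0.43, detritus clumps 0.187. Add prey in this order while the next type's profitability exceeds the intake rate on those already taken.
Rate on top 1: 0.06126. tube worms: 0.641 > 0.06126 → include.
Rate on top 2: 0.3136. amphipods: 0.43 > 0.3136 → include.
Rate on top 3: 0.3758. detritus clumps: 0.187 < 0.3758 → exclude; stop.
Optimal diet: barnacles, tube worms, amphipods — 3 of 4 types.

3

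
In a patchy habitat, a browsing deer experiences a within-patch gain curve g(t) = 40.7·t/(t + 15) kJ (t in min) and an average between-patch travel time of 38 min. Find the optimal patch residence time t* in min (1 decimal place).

Optimal t* satisfies g'(t*) = g(t*)/(T + t*).
g'(t) = 40.7·15/(t + 15)². Setting 40.7·15/(t+15)² = 40.7t/[(t+15)(38+t)] gives 15(38+t) = t(t+15), so t² = 15×38 = 570.
t* = √570 = 23.87 min.

23.9 min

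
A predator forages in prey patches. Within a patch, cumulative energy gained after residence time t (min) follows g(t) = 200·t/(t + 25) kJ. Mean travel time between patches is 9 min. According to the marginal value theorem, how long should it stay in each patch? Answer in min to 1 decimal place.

Optimal t* satisfies g'(t*) = g(t*)/(T + t*).
g'(t) = 200·25/(t + 25)². Setting 200·25/(t+25)² = 200t/[(t+25)(9+t)] gives 25(9+t) = t(t+25), so t² = 25×9 = 225.
t* = √225 = 15 min.

15.0 min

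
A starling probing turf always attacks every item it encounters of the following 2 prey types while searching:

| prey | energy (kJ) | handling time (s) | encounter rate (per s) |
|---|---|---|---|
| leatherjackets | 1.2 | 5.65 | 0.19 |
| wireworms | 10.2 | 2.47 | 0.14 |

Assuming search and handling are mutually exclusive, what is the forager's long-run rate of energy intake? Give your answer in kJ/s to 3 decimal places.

0.684 kJ/s

R = (0.19×1.2 + 0.14×10.2) / (1 + 0.19×5.65 + 0.14×2.47) = 1.656/2.419 = 0.6845 kJ/s.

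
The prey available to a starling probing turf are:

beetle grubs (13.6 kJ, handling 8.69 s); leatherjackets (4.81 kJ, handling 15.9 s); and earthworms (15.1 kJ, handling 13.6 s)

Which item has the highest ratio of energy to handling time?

beetle grubs

Profitability E/h (kJ/s): beetle grubs = 13.6/8.69 = 1.57, leatherjackets = 4.81/15.9 = 0.303, earthworms = 15.1/13.6 = 1.11.
Ranked: beetle grubs > earthworms > leatherjackets.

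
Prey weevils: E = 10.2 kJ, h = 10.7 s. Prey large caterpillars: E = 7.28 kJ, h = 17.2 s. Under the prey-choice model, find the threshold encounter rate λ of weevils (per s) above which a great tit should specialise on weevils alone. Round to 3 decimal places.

At the threshold, the rate on weevils alone equals the profitability of large caterpillars: λ·10.2/(1 + λ·10.7) = 7.28/17.2 = 0.4233.
Rearranging, λ(10.2 − 0.4233×10.7) = 0.4233, so λ = 0.4233/5.671 = 0.07463 per s.

0.075 per s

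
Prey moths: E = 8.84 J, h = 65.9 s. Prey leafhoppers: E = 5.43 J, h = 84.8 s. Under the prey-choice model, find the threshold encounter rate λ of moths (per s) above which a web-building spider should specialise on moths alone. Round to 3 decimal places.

At the threshold, the rate on moths alone equals the profitability of leafhoppers: λ·8.84/(1 + λ·65.9) = 5.43/84.8 = 0.06403.
Rearranging, λ(8.84 − 0.06403×65.9) = 0.06403, so λ = 0.06403/4.62 = 0.01386 per s.

0.014 per s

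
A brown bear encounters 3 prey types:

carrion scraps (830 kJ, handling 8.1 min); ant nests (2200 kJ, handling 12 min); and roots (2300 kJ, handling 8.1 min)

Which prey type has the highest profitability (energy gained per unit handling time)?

Profitability E/h (kJ/min): carrion scraps = 830/8.1 = 102, ant nests = 2200/12 = 183, roots = 2300/8.1 = 284.
Ranked: roots > ant nests > carrion scraps.

roots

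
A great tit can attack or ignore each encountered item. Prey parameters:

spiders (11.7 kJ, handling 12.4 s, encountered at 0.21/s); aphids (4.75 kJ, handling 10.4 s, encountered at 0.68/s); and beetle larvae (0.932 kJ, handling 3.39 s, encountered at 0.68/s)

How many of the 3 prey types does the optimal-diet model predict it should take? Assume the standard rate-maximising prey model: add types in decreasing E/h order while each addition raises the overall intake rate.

Rank by E/h (kJ/s): spiders 0.944, aphids 0.457, beetle larvae 0.275. Include each in turn until the next type's E/h falls below the running intake rate.
Rate on top 1: 0.6817. aphids: 0.457 < 0.6817 → exclude; stop.
Optimal diet: spiders — 1 of 3 types.

1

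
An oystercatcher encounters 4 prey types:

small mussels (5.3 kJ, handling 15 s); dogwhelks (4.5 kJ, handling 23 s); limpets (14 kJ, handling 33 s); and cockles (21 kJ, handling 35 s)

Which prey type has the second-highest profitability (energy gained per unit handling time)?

limpets

In descending order of E/h:
cockles: 21/35 = 0.6 kJ/s
limpets: 14/33 = 0.424 kJ/s
small mussels: 5.3/15 = 0.353 kJ/s
dogwhelks: 4.5/23 = 0.196 kJ/s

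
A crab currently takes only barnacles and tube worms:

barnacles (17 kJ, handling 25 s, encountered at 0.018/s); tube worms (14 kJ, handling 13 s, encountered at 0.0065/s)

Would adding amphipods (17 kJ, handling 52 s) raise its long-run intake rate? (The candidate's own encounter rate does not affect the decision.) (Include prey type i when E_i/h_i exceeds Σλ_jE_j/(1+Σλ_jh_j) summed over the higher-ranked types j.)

Yes

On barnacles and tube worms alone, R = ΣλE/(1+Σλh) = 0.397/1.534 = 0.2587 kJ/s.
amphipods: E/h = 17/52 = 0.3269 kJ/s.
Since 0.3269 > R, including amphipods increases the long-run rate.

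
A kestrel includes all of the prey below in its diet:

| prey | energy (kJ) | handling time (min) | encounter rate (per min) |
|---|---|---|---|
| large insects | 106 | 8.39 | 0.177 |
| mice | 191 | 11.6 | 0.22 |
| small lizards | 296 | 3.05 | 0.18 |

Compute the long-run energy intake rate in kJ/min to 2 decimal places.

20.42 kJ/min

R = Σλ_iE_i / (1 + Σλ_ih_i)
Numerator: 0.177×106 + 0.22×191 + 0.18×296 = 114.1
Denominator: 1 + 0.177×8.39 + 0.22×11.6 + 0.18×3.05 = 5.586
R = 114.1/5.586 = 20.42 kJ/min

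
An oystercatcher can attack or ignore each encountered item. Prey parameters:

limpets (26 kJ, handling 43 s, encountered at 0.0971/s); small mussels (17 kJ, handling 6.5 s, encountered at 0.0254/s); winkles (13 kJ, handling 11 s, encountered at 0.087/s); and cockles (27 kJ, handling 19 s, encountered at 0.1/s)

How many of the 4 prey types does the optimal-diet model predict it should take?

E/h in descending order: small mussels 2.62, cockles 1.42, winkles 1.18, limpets 0.605 kJ/s. The optimal diet is the largest prefix of this list for which every included type satisfies E_i/h_i > R on the types above it.
Rate on top 1: 0.3706. cockles: 1.42 > 0.3706 → include.
Rate on top 2: 1.022. winkles: 1.18 > 1.022 → include.
Rate on top 3: 1.06. limpets: 0.605 < 1.06 → exclude; stop.
Optimal diet: small mussels, cockles, winkles — 3 of 4 types.

3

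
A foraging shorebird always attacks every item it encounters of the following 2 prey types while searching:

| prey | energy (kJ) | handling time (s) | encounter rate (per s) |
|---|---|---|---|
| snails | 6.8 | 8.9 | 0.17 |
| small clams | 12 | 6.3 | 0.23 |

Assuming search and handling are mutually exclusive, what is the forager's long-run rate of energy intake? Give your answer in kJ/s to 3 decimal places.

R = (0.17×6.8 + 0.23×12) / (1 + 0.17×8.9 + 0.23×6.3) = 3.916/3.962 = 0.9884 kJ/s.

0.988 kJ/s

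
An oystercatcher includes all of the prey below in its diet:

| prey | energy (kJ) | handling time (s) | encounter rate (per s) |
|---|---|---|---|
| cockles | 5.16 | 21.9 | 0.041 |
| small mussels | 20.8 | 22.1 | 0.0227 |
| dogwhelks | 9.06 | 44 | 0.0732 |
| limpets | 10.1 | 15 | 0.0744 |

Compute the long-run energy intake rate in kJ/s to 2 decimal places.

R = (0.041×5.16 + 0.0227×20.8 + 0.0732×9.06 + 0.0744×10.1) / (1 + 0.041×21.9 + 0.0227×22.1 + 0.0732×44 + 0.0744×15) = 2.098/6.736 = 0.3115 kJ/s.

0.31 kJ/s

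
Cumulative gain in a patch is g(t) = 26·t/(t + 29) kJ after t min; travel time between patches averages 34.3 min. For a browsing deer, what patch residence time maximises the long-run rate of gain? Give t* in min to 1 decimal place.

By the marginal value theorem, leave when the instantaneous gain rate g'(t) equals the habitat-wide average g(t)/(T + t).
g'(t) = 26·29/(t + 29)². Setting 26·29/(t+29)² = 26t/[(t+29)(34.3+t)] gives 29(34.3+t) = t(t+29), so t² = 29×34.3 = 994.7.
t* = √994.7 = 31.54 min.

31.5 min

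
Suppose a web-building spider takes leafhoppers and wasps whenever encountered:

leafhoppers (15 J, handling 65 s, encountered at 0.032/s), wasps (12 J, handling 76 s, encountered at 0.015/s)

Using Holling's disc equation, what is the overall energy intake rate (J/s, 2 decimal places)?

0.16 J/s

Energy encountered per unit search time: 0.032×15 + 0.015×12 = 0.66 J/s.
Handling time per unit search time: 0.032×65 + 0.015×76 = 3.22.
Rate = 0.66/(1 + 3.22) = 0.1564 J/s.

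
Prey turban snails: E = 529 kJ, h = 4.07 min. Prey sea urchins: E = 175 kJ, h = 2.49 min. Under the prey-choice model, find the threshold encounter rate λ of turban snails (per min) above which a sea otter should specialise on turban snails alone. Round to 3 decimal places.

The zero-one rule: include sea urchins iff E₂/h₂ > λE₁/(1+λh₁). Equality gives the switch point.
λE₁h₂ = E₂ + λE₂h₁ ⇒ λ = E₂/(E₁h₂ − E₂h₁) = 175/(1317 − 712.2) = 0.2893 per min.

0.289 per min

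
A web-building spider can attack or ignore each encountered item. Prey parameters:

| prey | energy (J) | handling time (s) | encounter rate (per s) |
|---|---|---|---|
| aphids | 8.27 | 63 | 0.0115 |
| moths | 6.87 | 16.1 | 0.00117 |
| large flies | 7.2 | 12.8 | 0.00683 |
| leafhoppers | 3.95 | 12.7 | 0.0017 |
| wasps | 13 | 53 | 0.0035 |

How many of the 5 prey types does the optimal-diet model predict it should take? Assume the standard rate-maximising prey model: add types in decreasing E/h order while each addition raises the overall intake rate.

5

E/h in descending order: large flies 0.562, moths 0.427, leafhoppers 0.311, wasps 0.245, aphids 0.131 J/s. The optimal diet is the largest prefix of this list for which every included type satisfies E_i/h_i > R on the types above it.
Rate on top 1: 0.04522. moths: 0.427 > 0.04522 → include.
Rate on top 2: 0.05172. leafhoppers: 0.311 > 0.05172 → include.
Rate on top 3: 0.05668. wasps: 0.245 > 0.05668 → include.
Rate on top 4: 0.08332. aphids: 0.131 > 0.08332 → include.
Optimal diet: large flies, moths, leafhoppers, wasps, aphids — 5 of 5 types.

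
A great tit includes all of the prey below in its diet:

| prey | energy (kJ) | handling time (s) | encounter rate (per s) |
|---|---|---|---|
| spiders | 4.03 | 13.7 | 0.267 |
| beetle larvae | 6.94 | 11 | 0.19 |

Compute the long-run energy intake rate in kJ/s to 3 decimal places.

R = Σλ_iE_i / (1 + Σλ_ih_i)
Numerator: 0.267×4.03 + 0.19×6.94 = 2.395
Denominator: 1 + 0.267×13.7 + 0.19×11 = 6.748
R = 2.395/6.748 = 0.3549 kJ/s

0.355 kJ/s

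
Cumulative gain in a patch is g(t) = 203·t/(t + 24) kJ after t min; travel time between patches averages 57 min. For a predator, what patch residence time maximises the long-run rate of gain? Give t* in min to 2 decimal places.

36.99 min

Maximise g(t)/(T+t): set derivative to zero → g'(t)(T+t) = g(t).
g'(t) = 203·24/(t + 24)². Setting 203·24/(t+24)² = 203t/[(t+24)(57+t)] gives 24(57+t) = t(t+24), so t² = 24×57 = 1368.
t* = √1368 = 36.99 min.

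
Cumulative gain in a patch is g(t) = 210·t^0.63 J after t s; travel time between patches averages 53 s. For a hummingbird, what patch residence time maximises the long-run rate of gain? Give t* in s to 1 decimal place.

Maximise g(t)/(T+t): set derivative to zero → g'(t)(T+t) = g(t).
g'(t) = 0.63·210·t^-0.37. Setting 0.63·210·t^-0.37 = 210·t^0.63/(53+t) gives 0.63(53+t) = t, so 0.37·t = 0.63×53.
t* = 0.63×53/0.37 = 90.24 s.

90.2 s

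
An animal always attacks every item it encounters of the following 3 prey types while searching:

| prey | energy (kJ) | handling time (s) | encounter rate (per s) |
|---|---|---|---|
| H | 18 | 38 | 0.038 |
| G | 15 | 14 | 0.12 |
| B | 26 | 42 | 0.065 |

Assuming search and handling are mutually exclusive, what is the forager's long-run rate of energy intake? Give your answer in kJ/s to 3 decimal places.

0.609 kJ/s

R = (0.038×18 + 0.12×15 + 0.065×26) / (1 + 0.038×38 + 0.12×14 + 0.065×42) = 4.174/6.854 = 0.609 kJ/s.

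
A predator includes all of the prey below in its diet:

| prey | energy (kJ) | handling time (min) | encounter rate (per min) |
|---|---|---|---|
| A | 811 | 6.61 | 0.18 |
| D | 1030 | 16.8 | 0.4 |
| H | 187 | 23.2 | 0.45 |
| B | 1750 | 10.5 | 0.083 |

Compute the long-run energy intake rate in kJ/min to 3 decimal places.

R = (0.18×811 + 0.4×1030 + 0.45×187 + 0.083×1750) / (1 + 0.18×6.61 + 0.4×16.8 + 0.45×23.2 + 0.083×10.5) = 787.4/20.22 = 38.94 kJ/min.

38.938 kJ/min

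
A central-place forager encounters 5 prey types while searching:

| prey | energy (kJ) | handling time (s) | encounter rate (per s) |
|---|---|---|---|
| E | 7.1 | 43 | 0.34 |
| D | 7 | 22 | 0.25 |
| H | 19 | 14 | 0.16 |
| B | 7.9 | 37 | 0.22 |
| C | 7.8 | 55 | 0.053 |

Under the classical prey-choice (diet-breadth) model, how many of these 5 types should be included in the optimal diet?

Profitabilities (E/h, kJ/s): H 1.36, D 0.318, B 0.214, E 0.165, C 0.142. Add prey in this order while the next type's profitability exceeds the intake rate on those already taken.
Rate on top 1: 0.9383. D: 0.318 < 0.9383 → exclude; stop.
Optimal diet: H — 1 of 5 types.

1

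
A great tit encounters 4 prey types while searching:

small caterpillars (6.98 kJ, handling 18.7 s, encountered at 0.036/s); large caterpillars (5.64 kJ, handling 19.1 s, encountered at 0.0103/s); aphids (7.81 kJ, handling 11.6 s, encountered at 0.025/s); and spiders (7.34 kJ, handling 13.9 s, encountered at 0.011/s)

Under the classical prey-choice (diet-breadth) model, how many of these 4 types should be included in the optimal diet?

4

Profitabilities (E/h, kJ/s): aphids 0.673, spiders 0.528, small caterpillars 0.373, large caterpillars 0.295. Add prey in this order while the next type's profitability exceeds the intake rate on those already taken.
Rate on top 1: 0.1514. spiders: 0.528 > 0.1514 → include.
Rate on top 2: 0.1913. small caterpillars: 0.373 > 0.1913 → include.
Rate on top 3: 0.2492. large caterpillars: 0.295 > 0.2492 → include.
Optimal diet: aphids, spiders, small caterpillars, large caterpillars — 4 of 4 types.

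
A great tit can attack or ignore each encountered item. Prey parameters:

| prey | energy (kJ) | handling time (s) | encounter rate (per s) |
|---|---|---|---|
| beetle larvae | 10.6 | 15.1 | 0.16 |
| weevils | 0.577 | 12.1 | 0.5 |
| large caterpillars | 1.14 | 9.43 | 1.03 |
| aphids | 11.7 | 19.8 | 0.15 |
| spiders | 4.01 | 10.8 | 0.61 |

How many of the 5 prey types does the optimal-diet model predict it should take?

Profitabilities (E/h, kJ/s): beetle larvae 0.702, aphids 0.591, spiders 0.371, large caterpillars 0.121, weevils 0.0477. Add prey in this order while the next type's profitability exceeds the intake rate on those already taken.
Rate on top 1: 0.4965. aphids: 0.591 > 0.4965 → include.
Rate on top 2: 0.5404. spiders: 0.371 < 0.5404 → exclude; stop.
Optimal diet: beetle larvae, aphids — 2 of 5 types.

2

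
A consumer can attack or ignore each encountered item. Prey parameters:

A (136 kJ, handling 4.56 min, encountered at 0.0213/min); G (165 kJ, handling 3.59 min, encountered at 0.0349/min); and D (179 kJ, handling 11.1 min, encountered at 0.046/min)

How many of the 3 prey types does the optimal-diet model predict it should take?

3

Rank by E/h (kJ/min): G 46, A 29.8, D 16.1. Include each in turn until the next type's E/h falls below the running intake rate.
Rate on top 1: 5.117. A: 29.8 > 5.117 → include.
Rate on top 2: 7.08. D: 16.1 > 7.08 → include.
Optimal diet: G, A, D — 3 of 3 types.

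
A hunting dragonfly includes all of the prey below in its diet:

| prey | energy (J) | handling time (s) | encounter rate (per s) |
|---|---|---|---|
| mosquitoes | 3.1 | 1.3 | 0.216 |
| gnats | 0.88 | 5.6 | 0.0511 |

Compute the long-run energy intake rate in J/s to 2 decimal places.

R = Σλ_iE_i / (1 + Σλ_ih_i)
Numerator: 0.216×3.1 + 0.0511×0.88 = 0.7146
Denominator: 1 + 0.216×1.3 + 0.0511×5.6 = 1.567
R = 0.7146/1.567 = 0.456 J/s

0.46 J/s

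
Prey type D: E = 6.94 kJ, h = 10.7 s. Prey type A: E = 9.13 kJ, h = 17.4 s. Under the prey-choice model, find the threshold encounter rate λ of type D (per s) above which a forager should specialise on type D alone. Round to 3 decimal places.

0.396 per s

At the threshold, the rate on type D alone equals the profitability of type A: λ·6.94/(1 + λ·10.7) = 9.13/17.4 = 0.5247.
Rearranging, λ(6.94 − 0.5247×10.7) = 0.5247, so λ = 0.5247/1.326 = 0.3958 per s.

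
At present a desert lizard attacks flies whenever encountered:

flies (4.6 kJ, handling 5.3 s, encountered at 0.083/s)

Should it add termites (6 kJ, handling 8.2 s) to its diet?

Current rate: (0.083×4.6)/(1 + 0.083×5.3) = 0.2652 kJ/s.
Profitability of termites: 6/8.2 = 0.7317 kJ/s.
0.7317 > 0.2652, so adding termites raises the average — include it.

Yes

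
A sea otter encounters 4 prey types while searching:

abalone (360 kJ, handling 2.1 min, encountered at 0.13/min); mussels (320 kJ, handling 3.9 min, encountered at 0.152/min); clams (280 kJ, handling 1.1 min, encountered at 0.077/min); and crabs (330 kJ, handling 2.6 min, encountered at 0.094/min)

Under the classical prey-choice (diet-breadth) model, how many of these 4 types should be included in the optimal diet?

Rank by E/h (kJ/min): clams 255, abalone 171, crabs 127, mussels 82.1. Include each in turn until the next type's E/h falls below the running intake rate.
Rate on top 1: 19.88. abalone: 171 > 19.88 → include.
Rate on top 2: 50.35. crabs: 127 > 50.35 → include.
Rate on top 3: 62.03. mussels: 82.1 > 62.03 → include.
Optimal diet: clams, abalone, crabs, mussels — 4 of 4 types.

4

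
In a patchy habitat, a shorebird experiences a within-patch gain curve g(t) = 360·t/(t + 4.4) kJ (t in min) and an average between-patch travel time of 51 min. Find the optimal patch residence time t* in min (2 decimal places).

14.98 min

By the marginal value theorem, leave when the instantaneous gain rate g'(t) equals the habitat-wide average g(t)/(T + t).
g'(t) = 360·4.4/(t + 4.4)². Setting 360·4.4/(t+4.4)² = 360t/[(t+4.4)(51+t)] gives 4.4(51+t) = t(t+4.4), so t² = 4.4×51 = 224.4.
t* = √224.4 = 14.98 min.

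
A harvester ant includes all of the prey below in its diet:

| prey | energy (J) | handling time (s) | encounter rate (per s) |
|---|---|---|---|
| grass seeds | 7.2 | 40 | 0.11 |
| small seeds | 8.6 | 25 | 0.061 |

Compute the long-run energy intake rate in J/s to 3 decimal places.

Energy encountered per unit search time: 0.11×7.2 + 0.061×8.6 = 1.317 J/s.
Handling time per unit search time: 0.11×40 + 0.061×25 = 5.925.
Rate = 1.317/(1 + 5.925) = 0.1901 J/s.

0.190 J/s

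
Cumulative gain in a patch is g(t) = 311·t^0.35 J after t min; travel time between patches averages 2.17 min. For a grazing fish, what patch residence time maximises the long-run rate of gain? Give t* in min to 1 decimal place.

Maximise g(t)/(T+t): set derivative to zero → g'(t)(T+t) = g(t).
g'(t) = 0.35·311·t^-0.65. Setting 0.35·311·t^-0.65 = 311·t^0.35/(2.17+t) gives 0.35(2.17+t) = t, so 0.65·t = 0.35×2.17.
t* = 0.35×2.17/0.65 = 1.168 min.

1.2 min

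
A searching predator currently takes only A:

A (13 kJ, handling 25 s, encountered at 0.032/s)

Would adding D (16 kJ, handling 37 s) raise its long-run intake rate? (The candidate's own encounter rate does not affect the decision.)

Current rate: (0.032×13)/(1 + 0.032×25) = 0.2311 kJ/s.
Profitability of D: 16/37 = 0.4324 kJ/s.
0.4324 > 0.2311, so adding D raises the average — include it.

Yes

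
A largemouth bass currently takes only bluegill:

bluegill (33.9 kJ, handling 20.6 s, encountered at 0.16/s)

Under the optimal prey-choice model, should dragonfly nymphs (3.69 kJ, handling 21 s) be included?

Intake rate on the current diet: R = (0.16×33.9) / (1 + 0.16×20.6) = 5.424/4.296 = 1.263 kJ/s.
dragonfly nymphs: E/h = 3.69/21 = 0.1757 kJ/s.
0.1757 < 1.263, so adding dragonfly nymphs would lower the average — exclude it.

No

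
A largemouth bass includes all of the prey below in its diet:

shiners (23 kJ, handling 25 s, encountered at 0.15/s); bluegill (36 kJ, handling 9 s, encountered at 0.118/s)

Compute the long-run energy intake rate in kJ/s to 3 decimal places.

Energy encountered per unit search time: 0.15×23 + 0.118×36 = 7.698 kJ/s.
Handling time per unit search time: 0.15×25 + 0.118×9 = 4.812.
Rate = 7.698/(1 + 4.812) = 1.325 kJ/s.

1.325 kJ/s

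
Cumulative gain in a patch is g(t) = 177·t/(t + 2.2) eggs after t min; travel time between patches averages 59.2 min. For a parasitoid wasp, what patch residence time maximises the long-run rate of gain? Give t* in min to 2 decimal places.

11.41 min

Maximise g(t)/(T+t): set derivative to zero → g'(t)(T+t) = g(t).
g'(t) = 177·2.2/(t + 2.2)². Setting 177·2.2/(t+2.2)² = 177t/[(t+2.2)(59.2+t)] gives 2.2(59.2+t) = t(t+2.2), so t² = 2.2×59.2 = 130.2.
t* = √130.2 = 11.41 min.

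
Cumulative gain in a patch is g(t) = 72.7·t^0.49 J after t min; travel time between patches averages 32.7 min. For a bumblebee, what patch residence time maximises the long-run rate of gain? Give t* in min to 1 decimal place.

31.4 min

By the marginal value theorem, leave when the instantaneous gain rate g'(t) equals the habitat-wide average g(t)/(T + t).
g'(t) = 0.49·72.7·t^-0.51. Setting 0.49·72.7·t^-0.51 = 72.7·t^0.49/(32.7+t) gives 0.49(32.7+t) = t, so 0.51·t = 0.49×32.7.
t* = 0.49×32.7/0.51 = 31.42 min.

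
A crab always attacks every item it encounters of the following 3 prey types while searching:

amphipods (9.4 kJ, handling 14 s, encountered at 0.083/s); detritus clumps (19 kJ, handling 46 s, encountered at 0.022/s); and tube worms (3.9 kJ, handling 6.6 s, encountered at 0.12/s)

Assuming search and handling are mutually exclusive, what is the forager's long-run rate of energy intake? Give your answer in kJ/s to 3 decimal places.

0.420 kJ/s

R = Σλ_iE_i / (1 + Σλ_ih_i)
Numerator: 0.083×9.4 + 0.022×19 + 0.12×3.9 = 1.666
Denominator: 1 + 0.083×14 + 0.022×46 + 0.12×6.6 = 3.966
R = 1.666/3.966 = 0.4201 kJ/s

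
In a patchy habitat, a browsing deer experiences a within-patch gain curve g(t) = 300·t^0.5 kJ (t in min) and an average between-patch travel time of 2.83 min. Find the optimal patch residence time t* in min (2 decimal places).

Maximise g(t)/(T+t): set derivative to zero → g'(t)(T+t) = g(t).
g'(t) = 0.5·300·t^-0.5. Setting 0.5·300·t^-0.5 = 300·t^0.5/(2.83+t) gives 0.5(2.83+t) = t, so 0.50·t = 0.5×2.83.
t* = 0.5×2.83/0.50 = 2.83 min.

2.83 min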